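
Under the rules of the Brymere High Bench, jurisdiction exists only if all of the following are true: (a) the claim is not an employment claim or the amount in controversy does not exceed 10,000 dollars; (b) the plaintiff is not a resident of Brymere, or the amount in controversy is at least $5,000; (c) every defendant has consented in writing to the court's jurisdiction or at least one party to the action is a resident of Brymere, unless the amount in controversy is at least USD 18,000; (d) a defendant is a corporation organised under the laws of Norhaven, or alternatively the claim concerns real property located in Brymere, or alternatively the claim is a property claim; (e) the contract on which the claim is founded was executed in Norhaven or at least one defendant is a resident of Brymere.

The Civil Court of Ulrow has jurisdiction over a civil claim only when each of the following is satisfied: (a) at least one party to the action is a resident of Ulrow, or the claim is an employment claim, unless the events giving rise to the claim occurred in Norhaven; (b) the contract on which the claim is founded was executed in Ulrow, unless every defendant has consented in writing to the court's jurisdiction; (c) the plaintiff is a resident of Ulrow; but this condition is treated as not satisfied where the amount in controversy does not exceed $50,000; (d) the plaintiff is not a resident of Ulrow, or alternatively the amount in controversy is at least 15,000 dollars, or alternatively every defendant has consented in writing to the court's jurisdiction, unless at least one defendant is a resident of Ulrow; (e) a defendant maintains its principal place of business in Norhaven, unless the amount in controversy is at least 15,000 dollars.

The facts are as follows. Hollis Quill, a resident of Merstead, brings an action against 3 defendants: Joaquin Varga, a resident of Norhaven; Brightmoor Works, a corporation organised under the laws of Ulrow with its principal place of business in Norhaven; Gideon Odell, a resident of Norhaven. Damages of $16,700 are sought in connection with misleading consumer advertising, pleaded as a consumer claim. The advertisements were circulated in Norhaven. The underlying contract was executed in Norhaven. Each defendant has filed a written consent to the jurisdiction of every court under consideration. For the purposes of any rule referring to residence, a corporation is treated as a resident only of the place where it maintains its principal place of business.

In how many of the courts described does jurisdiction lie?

The Brymere High Bench:
  (a) The claim is a consumer claim, not an employment claim, which satisfies one of the alternatives. Met.
  (b) The plaintiff resides in Merstead, which is not Brymere — that alternative is enough. Satisfied.
  (c) Every defendant has filed written consent, which satisfies one of the alternatives. Condition met.
  (d) The corporate defendant(s) are organised in Ulrow, not Norhaven; the claim does not concern real property; the claim is a consumer claim, not a property claim — no alternative holds. Fails.
  (e) The contract was executed in Norhaven, which satisfies one of the alternatives. Met.
  → Not every requirement is met — no jurisdiction.
The Civil Court of Ulrow:
  (a) No party resides in Ulrow; the claim is a consumer claim, not an employment claim — every alternative fails. However, the operative events occurred in Norhaven, so the 'unless' proviso supplies this condition. Condition met.
  (b) The contract was executed in Norhaven, not Ulrow. However, every defendant has filed written consent, so the 'unless' proviso supplies this condition. Satisfied.
  (c) The plaintiff resides in Merstead, not Ulrow. Not satisfied.
  (d) The plaintiff resides in Merstead, which is not Ulrow, so this disjunct is met. Satisfied.
  (e) Brightmoor Works has its principal place of business in Norhaven. Met.
  → Not every requirement is met — no jurisdiction.
No court satisfies all of its conditions.

0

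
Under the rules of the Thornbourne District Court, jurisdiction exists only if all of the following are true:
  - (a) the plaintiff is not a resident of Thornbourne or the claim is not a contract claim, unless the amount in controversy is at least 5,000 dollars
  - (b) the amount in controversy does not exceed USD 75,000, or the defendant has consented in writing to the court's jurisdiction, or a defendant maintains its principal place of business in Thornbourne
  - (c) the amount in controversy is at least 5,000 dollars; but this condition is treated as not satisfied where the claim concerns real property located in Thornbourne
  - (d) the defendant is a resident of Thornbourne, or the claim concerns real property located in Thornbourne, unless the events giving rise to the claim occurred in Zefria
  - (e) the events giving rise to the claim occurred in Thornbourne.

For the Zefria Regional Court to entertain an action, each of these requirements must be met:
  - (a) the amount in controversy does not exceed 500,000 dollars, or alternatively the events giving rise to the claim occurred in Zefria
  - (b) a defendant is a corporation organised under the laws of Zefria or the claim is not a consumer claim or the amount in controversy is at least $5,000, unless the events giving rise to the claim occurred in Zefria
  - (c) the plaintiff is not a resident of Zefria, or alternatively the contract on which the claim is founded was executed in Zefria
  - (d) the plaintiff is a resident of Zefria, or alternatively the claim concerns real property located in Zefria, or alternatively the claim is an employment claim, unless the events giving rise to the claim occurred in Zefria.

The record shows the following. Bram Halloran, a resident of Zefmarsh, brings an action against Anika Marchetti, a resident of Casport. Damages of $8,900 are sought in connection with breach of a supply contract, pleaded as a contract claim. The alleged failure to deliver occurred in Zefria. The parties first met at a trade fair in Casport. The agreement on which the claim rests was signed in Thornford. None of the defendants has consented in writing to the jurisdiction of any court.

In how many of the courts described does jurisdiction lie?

The Thornbourne District Court:
  (a) The plaintiff resides in Zefmarsh, which is not Thornbourne, which satisfies one of the alternatives. Condition met.
  (b) The amount in controversy is 8,900 dollars, within the USD 75,000 ceiling, so one alternative holds. Condition met.
  (c) The amount in controversy is $8,900, which meets the 5,000 dollars floor. The carve-out does not apply: the claim does not concern real property. Satisfied.
  (d) The defendant resides in Casport, not Thornbourne; the claim does not concern real property — every alternative fails. However, the operative events occurred in Zefria, so the 'unless' proviso supplies this condition. Satisfied.
  (e) The operative events occurred in Zefria, not Thornbourne. Not met.
  → No jurisdiction.
The Zefria Regional Court:
  (a) The amount in controversy is USD 8,900, within the USD 500,000 ceiling — that alternative is enough. Satisfied.
  (b) The claim is a contract claim, not a consumer claim, which satisfies one of the alternatives. Condition met.
  (c) The plaintiff resides in Zefmarsh, which is not Zefria, so this disjunct is met. Satisfied.
  (d) The plaintiff resides in Zefmarsh, not Zefria; the claim does not concern real property; the claim is a contract claim, not an employment claim — no alternative holds. But the operative events occurred in Zefria, and the 'unless' clause therefore excuses the requirement. Met.
  → Jurisdiction lies.
Courts with jurisdiction: the Zefria Regional Court — 1 in total.

1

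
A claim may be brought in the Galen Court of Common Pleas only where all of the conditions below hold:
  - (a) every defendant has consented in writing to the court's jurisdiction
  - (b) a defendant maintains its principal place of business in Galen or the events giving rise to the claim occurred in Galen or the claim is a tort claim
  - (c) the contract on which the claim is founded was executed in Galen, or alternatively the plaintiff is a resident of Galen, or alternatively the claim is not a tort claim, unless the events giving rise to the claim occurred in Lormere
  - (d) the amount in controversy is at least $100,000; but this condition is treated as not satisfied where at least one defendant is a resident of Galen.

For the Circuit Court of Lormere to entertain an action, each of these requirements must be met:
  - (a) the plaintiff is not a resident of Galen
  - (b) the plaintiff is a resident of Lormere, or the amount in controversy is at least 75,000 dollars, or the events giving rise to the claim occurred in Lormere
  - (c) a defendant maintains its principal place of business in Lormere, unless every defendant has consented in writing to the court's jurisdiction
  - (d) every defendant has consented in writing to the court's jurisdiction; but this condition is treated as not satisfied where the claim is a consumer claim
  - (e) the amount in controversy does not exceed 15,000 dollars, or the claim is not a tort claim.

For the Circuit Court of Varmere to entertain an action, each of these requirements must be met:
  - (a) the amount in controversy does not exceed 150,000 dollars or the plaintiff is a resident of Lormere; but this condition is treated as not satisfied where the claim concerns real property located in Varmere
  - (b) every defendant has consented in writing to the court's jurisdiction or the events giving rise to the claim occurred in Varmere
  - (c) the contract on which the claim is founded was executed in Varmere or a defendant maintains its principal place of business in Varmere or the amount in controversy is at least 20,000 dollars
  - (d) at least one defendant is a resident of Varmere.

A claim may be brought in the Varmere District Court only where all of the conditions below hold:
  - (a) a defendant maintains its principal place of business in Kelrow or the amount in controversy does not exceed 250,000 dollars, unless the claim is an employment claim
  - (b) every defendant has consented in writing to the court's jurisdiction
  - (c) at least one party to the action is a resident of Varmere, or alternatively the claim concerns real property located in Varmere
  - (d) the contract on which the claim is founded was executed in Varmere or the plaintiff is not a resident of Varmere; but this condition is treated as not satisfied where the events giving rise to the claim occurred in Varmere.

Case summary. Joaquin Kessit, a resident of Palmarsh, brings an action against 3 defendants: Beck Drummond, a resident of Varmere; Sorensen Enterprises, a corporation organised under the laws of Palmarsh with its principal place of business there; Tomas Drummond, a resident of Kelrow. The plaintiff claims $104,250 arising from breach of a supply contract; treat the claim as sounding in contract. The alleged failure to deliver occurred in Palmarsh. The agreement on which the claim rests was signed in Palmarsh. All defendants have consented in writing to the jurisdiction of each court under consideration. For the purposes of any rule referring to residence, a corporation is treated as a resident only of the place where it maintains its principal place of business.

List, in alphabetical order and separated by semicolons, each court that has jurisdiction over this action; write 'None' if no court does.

the Circuit Court of Lormere; the Circuit Court of Varmere; the Varmere District Court

The Galen Court of Common Pleas:
  (a) Every defendant has filed written consent. Satisfied.
  (b) The corporate defendant(s) have their principal place of business in Palmarsh, not Galen; the operative events occurred in Palmarsh, not Galen; the claim is a contract claim, not a tort claim — no alternative holds. Not satisfied.
  (c) The claim is a contract claim, not a tort claim, so one alternative holds. Satisfied.
  (d) The amount in controversy is 104,250 dollars, which meets the $100,000 floor. The exception is not triggered, since no defendant resides in Galen (they reside in Varmere, Palmarsh, Kelrow). Condition met.
  → No jurisdiction.
The Circuit Court of Lormere:
  (a) The plaintiff resides in Palmarsh, which is not Galen. Condition met.
  (b) The amount in controversy is USD 104,250, which meets the $75,000 floor, so one alternative holds. Satisfied.
  (c) The corporate defendant(s) have their principal place of business in Palmarsh, not Lormere. But every defendant has filed written consent, and the 'unless' clause therefore excuses the requirement. Met.
  (d) Every defendant has filed written consent. And the carve-out is inapplicable — the claim is a contract claim, not a consumer claim. Condition met.
  (e) The claim is a contract claim, not a tort claim, which satisfies one of the alternatives. Condition met.
  → Every requirement is satisfied — jurisdiction.
The Circuit Court of Varmere:
  (a) The amount in controversy is 104,250 dollars, within the $150,000 ceiling, so one alternative holds. And the carve-out is inapplicable — the claim does not concern real property. Met.
  (b) Every defendant has filed written consent, so one alternative holds. Condition met.
  (c) The amount in controversy is $104,250, which meets the $20,000 floor — that alternative is enough. Met.
  (d) Beck Drummond resides in Varmere. Condition met.
  → Every requirement is satisfied — jurisdiction.
The Varmere District Court:
  (a) The amount in controversy is $104,250, within the 250,000 dollars ceiling — that alternative is enough. Condition met.
  (b) Every defendant has filed written consent. Satisfied.
  (c) Beck Drummond resides in Varmere, which satisfies one of the alternatives. Met.
  (d) The plaintiff resides in Palmarsh, which is not Varmere, so this disjunct is met. The exception is not triggered, since the operative events occurred in Palmarsh, not Varmere. Satisfied.
  → All conditions met; jurisdiction exists.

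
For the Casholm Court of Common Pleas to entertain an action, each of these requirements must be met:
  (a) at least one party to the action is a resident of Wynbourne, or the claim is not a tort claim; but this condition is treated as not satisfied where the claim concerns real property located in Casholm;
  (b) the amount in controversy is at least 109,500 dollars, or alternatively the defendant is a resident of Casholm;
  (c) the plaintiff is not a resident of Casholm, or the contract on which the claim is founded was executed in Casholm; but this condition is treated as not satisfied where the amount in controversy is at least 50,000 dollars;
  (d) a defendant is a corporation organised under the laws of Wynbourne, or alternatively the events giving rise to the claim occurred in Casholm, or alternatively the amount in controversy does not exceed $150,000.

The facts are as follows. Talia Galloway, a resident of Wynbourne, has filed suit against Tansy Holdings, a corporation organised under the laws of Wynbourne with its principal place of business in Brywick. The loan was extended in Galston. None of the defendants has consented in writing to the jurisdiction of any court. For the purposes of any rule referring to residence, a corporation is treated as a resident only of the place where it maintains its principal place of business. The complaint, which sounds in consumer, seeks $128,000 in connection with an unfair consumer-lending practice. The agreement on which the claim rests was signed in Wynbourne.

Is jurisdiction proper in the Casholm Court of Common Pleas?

No

The Casholm Court of Common Pleas:
  (a) Talia Galloway resides in Wynbourne, so one alternative holds. The exception is not triggered, since the claim does not concern real property. Condition met.
  (b) The amount in controversy is USD 128,000, which meets the USD 109,500 floor — that alternative is enough. Condition met.
  (c) The plaintiff resides in Wynbourne, which is not Casholm — that alternative is enough. But the carve-out bites: the amount in controversy is USD 128,000, which meets the $50,000 floor. Fails.
  (d) Tansy Holdings is organised under the laws of Wynbourne, which satisfies one of the alternatives. Condition met.
  → At least one condition fails; no jurisdiction.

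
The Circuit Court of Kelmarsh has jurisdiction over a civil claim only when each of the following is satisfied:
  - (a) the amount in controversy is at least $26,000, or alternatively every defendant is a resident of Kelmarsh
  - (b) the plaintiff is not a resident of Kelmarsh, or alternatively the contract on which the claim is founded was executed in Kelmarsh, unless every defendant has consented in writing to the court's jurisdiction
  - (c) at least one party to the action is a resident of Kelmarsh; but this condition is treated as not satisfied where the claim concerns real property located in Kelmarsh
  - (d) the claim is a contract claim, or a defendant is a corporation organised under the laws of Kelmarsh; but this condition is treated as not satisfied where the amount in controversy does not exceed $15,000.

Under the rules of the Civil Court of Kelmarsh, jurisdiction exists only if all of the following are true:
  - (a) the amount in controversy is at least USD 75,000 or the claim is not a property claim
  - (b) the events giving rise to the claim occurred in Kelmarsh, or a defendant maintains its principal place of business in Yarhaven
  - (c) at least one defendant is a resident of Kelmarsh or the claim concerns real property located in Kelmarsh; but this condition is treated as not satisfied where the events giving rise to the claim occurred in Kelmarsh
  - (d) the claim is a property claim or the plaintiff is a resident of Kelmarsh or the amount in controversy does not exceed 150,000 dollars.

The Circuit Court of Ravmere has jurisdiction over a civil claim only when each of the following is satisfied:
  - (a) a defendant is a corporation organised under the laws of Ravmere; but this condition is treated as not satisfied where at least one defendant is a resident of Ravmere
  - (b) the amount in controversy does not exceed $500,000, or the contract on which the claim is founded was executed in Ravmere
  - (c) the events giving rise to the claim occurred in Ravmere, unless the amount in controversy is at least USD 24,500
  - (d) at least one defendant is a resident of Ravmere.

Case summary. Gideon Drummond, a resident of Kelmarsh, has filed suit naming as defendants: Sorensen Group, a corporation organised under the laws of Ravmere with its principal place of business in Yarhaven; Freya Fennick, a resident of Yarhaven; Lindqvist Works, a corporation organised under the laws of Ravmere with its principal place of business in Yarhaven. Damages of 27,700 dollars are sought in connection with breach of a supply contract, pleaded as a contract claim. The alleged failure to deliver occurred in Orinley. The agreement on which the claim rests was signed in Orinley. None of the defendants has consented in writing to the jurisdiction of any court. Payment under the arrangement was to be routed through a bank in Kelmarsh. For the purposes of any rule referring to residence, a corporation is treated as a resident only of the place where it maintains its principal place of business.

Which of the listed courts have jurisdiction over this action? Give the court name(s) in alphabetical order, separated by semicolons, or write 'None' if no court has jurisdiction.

None

The Circuit Court of Kelmarsh:
  (a) The amount in controversy is $27,700, which meets the USD 26,000 floor, so one alternative holds. Met.
  (b) The plaintiff resides in Kelmarsh; the contract was executed in Orinley, not Kelmarsh — none of the alternatives is met. And no such written consent has been filed, so the proviso does not save it. Not satisfied.
  (c) Gideon Drummond resides in Kelmarsh. The carve-out does not apply: the claim does not concern real property. Condition met.
  (d) The claim is a contract claim — that alternative is enough. The exception is not triggered, since the amount in controversy is USD 27,700, above the 15,000 dollars ceiling. Satisfied.
  → At least one condition fails; no jurisdiction.
The Civil Court of Kelmarsh:
  (a) The claim is a contract claim, not a property claim, so this disjunct is met. Condition met.
  (b) Sorensen Group has its principal place of business in Yarhaven, so one alternative holds. Met.
  (c) No defendant resides in Kelmarsh (they reside in Yarhaven, Yarhaven, Yarhaven); the claim does not concern real property — every alternative fails. Not satisfied.
  (d) The plaintiff resides in Kelmarsh, so one alternative holds. Met.
  → At least one condition fails; no jurisdiction.
The Circuit Court of Ravmere:
  (a) Sorensen Group is organised under the laws of Ravmere. And the carve-out is inapplicable — no defendant resides in Ravmere (they reside in Yarhaven, Yarhaven, Yarhaven). Condition met.
  (b) The amount in controversy is USD 27,700, within the USD 500,000 ceiling, so one alternative holds. Condition met.
  (c) The operative events occurred in Orinley, not Ravmere. However, the amount in controversy is $27,700, which meets the USD 24,500 floor, so the 'unless' proviso supplies this condition. Condition met.
  (d) No defendant resides in Ravmere (they reside in Yarhaven, Yarhaven, Yarhaven). Not met.
  → Not every requirement is met — no jurisdiction.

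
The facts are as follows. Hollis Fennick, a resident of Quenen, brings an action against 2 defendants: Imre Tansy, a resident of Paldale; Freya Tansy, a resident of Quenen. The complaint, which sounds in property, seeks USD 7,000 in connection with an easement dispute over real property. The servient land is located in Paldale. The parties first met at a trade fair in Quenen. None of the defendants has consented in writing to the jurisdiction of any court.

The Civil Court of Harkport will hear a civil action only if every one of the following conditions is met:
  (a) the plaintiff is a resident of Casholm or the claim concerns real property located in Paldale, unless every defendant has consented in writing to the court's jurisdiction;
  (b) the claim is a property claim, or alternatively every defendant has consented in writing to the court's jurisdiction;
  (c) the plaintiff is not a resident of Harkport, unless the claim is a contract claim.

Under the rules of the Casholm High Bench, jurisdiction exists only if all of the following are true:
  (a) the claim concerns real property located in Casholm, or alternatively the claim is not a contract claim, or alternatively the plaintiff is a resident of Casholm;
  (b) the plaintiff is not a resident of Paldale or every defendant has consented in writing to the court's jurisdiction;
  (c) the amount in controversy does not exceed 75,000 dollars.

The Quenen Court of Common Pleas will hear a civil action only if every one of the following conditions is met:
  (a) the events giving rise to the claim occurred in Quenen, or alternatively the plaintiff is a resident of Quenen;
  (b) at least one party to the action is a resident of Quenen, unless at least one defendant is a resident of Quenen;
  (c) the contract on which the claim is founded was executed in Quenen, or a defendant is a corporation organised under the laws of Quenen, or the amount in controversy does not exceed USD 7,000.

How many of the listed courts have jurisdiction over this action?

The Civil Court of Harkport:
  (a) The property lies in Paldale, so one alternative holds. Met.
  (b) The claim is a property claim, so this disjunct is met. Condition met.
  (c) The plaintiff resides in Quenen, which is not Harkport. Condition met.
  → The court has jurisdiction.
The Casholm High Bench:
  (a) The claim is a property claim, not a contract claim, so this disjunct is met. Met.
  (b) The plaintiff resides in Quenen, which is not Paldale, so one alternative holds. Condition met.
  (c) The amount in controversy is $7,000, within the $75,000 ceiling. Satisfied.
  → Jurisdiction lies.
The Quenen Court of Common Pleas:
  (a) The plaintiff resides in Quenen, which satisfies one of the alternatives. Met.
  (b) Hollis Fennick resides in Quenen. Satisfied.
  (c) The amount in controversy is USD 7,000, within the 7,000 dollars ceiling — that alternative is enough. Condition met.
  → Jurisdiction lies.
Courts with jurisdiction: the Civil Court of Harkport, the Casholm High Bench, the Quenen Court of Common Pleas — 3 in total.

3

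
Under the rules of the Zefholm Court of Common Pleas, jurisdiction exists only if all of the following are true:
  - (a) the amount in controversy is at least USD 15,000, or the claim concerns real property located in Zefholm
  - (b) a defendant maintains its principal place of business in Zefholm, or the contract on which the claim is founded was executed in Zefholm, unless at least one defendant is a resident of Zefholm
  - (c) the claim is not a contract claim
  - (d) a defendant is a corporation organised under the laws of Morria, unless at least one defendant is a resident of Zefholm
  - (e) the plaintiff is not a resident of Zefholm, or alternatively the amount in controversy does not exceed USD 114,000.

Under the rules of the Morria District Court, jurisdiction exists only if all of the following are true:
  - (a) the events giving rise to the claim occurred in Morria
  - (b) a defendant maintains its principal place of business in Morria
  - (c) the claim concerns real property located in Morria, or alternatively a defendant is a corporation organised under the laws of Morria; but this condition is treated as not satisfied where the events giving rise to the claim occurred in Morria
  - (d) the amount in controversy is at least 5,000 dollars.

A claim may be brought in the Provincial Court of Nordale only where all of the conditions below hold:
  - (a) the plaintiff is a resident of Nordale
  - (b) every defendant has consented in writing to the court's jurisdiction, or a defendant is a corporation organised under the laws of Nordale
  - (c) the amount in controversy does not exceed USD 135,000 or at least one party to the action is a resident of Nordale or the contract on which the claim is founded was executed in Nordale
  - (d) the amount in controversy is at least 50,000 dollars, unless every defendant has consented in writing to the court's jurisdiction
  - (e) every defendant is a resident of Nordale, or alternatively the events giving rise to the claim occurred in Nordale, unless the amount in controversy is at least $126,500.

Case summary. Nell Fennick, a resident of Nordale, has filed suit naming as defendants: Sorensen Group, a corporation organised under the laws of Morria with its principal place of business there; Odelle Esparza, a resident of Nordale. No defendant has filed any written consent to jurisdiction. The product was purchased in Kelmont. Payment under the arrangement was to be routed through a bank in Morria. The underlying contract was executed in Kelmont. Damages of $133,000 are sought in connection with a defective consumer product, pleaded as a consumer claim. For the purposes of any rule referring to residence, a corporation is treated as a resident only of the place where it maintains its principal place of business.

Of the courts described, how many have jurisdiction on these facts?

The Zefholm Court of Common Pleas:
  (a) The amount in controversy is $133,000, which meets the $15,000 floor, which satisfies one of the alternatives. Met.
  (b) The corporate defendant(s) have their principal place of business in Morria, not Zefholm; the contract was executed in Kelmont, not Zefholm — no alternative holds. And no defendant resides in Zefholm (they reside in Morria, Nordale), so the proviso does not save it. Not satisfied.
  (c) The claim is a consumer claim, not a contract claim. Condition met.
  (d) Sorensen Group is organised under the laws of Morria. Satisfied.
  (e) The plaintiff resides in Nordale, which is not Zefholm, so this disjunct is met. Satisfied.
  → The court lacks jurisdiction.
The Morria District Court:
  (a) The operative events occurred in Kelmont, not Morria. Not satisfied.
  (b) Sorensen Group has its principal place of business in Morria. Condition met.
  (c) Sorensen Group is organised under the laws of Morria, which satisfies one of the alternatives. The exception is not triggered, since the operative events occurred in Kelmont, not Morria. Condition met.
  (d) The amount in controversy is $133,000, which meets the $5,000 floor. Condition met.
  → At least one condition fails; no jurisdiction.
The Provincial Court of Nordale:
  (a) The plaintiff resides in Nordale. Met.
  (b) No such written consent has been filed; the corporate defendant(s) are organised in Morria, not Nordale — every alternative fails. Fails.
  (c) The amount in controversy is USD 133,000, within the USD 135,000 ceiling, so this disjunct is met. Satisfied.
  (d) The amount in controversy is $133,000, which meets the $50,000 floor. Met.
  (e) The defendants reside as follows — Sorensen Group in Morria, Odelle Esparza in Nordale — not all in Nordale; the operative events occurred in Kelmont, not Nordale — no alternative holds. But the amount in controversy is USD 133,000, which meets the 126,500 dollars floor, and the 'unless' clause therefore excuses the requirement. Condition met.
  → Not every requirement is met — no jurisdiction.
No court satisfies all of its conditions.

0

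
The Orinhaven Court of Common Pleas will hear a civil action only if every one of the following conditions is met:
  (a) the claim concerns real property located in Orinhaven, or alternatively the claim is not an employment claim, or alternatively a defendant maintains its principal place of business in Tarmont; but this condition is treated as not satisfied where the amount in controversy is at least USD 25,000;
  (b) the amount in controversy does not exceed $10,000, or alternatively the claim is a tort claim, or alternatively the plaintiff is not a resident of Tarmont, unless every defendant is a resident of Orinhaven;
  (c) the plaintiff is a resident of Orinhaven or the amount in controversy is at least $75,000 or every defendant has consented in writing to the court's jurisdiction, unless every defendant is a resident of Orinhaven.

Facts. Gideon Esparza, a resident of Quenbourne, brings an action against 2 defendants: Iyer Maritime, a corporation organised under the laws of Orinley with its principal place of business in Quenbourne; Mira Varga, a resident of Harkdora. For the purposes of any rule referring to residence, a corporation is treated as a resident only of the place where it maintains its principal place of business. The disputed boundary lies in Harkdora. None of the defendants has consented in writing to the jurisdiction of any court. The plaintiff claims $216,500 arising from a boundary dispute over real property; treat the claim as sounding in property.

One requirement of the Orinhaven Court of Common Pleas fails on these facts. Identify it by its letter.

(a)

The Orinhaven Court of Common Pleas:
  (a) The claim is a property claim, not an employment claim, so this disjunct is met. But the amount in controversy is 216,500 dollars, which meets the USD 25,000 floor, triggering the carve-out and defeating this condition. Condition not met.
  (b) The plaintiff resides in Quenbourne, which is not Tarmont, so this disjunct is met. Condition met.
  (c) The amount in controversy is USD 216,500, which meets the USD 75,000 floor, so one alternative holds. Met.
Only condition (a) fails.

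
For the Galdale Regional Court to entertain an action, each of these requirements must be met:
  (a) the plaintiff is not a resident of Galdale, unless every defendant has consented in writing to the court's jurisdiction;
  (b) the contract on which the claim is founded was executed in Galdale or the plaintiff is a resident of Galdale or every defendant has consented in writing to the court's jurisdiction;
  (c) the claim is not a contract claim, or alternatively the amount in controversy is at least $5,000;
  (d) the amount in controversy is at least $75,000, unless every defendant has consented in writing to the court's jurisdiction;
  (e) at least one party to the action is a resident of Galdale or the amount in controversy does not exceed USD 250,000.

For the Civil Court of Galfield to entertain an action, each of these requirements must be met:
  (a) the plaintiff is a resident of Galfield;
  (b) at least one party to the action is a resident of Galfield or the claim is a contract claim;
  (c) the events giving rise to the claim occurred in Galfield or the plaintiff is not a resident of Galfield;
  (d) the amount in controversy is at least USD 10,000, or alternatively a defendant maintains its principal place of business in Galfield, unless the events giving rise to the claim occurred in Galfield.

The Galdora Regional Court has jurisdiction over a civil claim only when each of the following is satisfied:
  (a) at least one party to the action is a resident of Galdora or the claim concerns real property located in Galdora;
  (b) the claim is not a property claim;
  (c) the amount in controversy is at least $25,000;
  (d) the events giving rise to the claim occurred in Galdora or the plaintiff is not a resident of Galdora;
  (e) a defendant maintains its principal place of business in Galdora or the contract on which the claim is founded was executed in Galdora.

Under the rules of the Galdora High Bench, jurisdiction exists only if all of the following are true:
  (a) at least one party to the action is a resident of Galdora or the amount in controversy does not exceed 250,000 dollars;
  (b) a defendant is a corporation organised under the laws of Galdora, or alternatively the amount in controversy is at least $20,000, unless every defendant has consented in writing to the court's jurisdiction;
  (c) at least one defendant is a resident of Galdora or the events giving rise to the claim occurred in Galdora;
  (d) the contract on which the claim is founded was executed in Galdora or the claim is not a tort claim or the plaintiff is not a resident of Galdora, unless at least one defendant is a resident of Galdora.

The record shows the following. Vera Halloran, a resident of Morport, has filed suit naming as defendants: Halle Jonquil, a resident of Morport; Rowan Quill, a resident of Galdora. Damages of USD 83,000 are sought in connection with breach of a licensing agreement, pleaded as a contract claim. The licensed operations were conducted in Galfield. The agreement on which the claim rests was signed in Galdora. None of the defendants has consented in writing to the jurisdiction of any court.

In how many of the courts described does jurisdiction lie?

2

The Galdale Regional Court:
  (a) The plaintiff resides in Morport, which is not Galdale. Satisfied.
  (b) The contract was executed in Galdora, not Galdale; the plaintiff resides in Morport, not Galdale; no such written consent has been filed — no alternative holds. Condition not met.
  (c) The amount in controversy is $83,000, which meets the $5,000 floor, which satisfies one of the alternatives. Condition met.
  (d) The amount in controversy is $83,000, which meets the 75,000 dollars floor. Condition met.
  (e) The amount in controversy is USD 83,000, within the 250,000 dollars ceiling — that alternative is enough. Condition met.
  → The court lacks jurisdiction.
The Civil Court of Galfield:
  (a) The plaintiff resides in Morport, not Galfield. Condition not met.
  (b) The claim is a contract claim, so one alternative holds. Condition met.
  (c) The operative events occurred in Galfield, which satisfies one of the alternatives. Met.
  (d) The amount in controversy is $83,000, which meets the $10,000 floor, so this disjunct is met. Satisfied.
  → At least one condition fails; no jurisdiction.
The Galdora Regional Court:
  (a) Rowan Quill resides in Galdora, so one alternative holds. Satisfied.
  (b) The claim is a contract claim, not a property claim. Met.
  (c) The amount in controversy is $83,000, which meets the $25,000 floor. Satisfied.
  (d) The plaintiff resides in Morport, which is not Galdora — that alternative is enough. Satisfied.
  (e) The contract was executed in Galdora — that alternative is enough. Met.
  → All conditions met; jurisdiction exists.
The Galdora High Bench:
  (a) Rowan Quill resides in Galdora — that alternative is enough. Condition met.
  (b) The amount in controversy is 83,000 dollars, which meets the USD 20,000 floor — that alternative is enough. Met.
  (c) Rowan Quill resides in Galdora, which satisfies one of the alternatives. Condition met.
  (d) The contract was executed in Galdora, which satisfies one of the alternatives. Condition met.
  → The court has jurisdiction.
Courts with jurisdiction: the Galdora Regional Court, the Galdora High Bench — 2 in total.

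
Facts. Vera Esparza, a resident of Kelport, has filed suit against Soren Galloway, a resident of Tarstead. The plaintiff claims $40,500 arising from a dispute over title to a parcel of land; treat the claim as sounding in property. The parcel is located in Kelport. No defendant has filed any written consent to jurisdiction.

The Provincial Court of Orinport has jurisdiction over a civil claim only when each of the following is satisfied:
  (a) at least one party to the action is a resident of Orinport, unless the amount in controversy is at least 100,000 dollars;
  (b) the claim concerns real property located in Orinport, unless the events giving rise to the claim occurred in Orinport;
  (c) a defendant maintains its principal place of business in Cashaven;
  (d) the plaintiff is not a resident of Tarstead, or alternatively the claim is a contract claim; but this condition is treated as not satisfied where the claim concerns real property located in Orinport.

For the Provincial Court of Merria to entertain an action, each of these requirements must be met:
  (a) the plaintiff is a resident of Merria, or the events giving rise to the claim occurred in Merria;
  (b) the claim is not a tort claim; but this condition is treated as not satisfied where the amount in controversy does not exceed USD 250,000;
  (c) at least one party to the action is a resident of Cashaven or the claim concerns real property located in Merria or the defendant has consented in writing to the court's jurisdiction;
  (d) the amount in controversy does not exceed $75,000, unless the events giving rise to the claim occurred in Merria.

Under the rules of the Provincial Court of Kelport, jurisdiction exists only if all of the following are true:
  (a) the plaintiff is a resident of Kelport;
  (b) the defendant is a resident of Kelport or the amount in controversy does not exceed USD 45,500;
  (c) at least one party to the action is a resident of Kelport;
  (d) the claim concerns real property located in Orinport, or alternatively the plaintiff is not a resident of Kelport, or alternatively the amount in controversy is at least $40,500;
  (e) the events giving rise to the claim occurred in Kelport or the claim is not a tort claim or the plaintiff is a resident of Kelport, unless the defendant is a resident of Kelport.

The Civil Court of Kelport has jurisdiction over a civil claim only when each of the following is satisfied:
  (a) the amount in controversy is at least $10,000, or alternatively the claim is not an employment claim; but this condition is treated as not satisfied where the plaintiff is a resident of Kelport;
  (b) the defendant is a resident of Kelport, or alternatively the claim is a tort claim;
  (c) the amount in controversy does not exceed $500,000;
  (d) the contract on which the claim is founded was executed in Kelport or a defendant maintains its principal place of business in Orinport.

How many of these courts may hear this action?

The Provincial Court of Orinport:
  (a) No party resides in Orinport. And the amount in controversy is 40,500 dollars, below the USD 100,000 floor, so the proviso does not save it. Condition not met.
  (b) The property lies in Kelport, not Orinport. Nor does the 'unless' clause help: the operative events occurred in Kelport, not Orinport. Condition not met.
  (c) No defendant is a corporation. Condition not met.
  (d) The plaintiff resides in Kelport, which is not Tarstead, which satisfies one of the alternatives. The carve-out does not apply: the property lies in Kelport, not Orinport. Satisfied.
  → The court lacks jurisdiction.
The Provincial Court of Merria:
  (a) The plaintiff resides in Kelport, not Merria; the operative events occurred in Kelport, not Merria — no alternative holds. Condition not met.
  (b) The claim is a property claim, not a tort claim. But the carve-out bites: the amount in controversy is USD 40,500, within the $250,000 ceiling. Fails.
  (c) No party resides in Cashaven; the property lies in Kelport, not Merria; no such written consent has been filed — none of the alternatives is met. Not met.
  (d) The amount in controversy is 40,500 dollars, within the $75,000 ceiling. Satisfied.
  → The court lacks jurisdiction.
The Provincial Court of Kelport:
  (a) The plaintiff resides in Kelport. Met.
  (b) The amount in controversy is USD 40,500, within the $45,500 ceiling, which satisfies one of the alternatives. Condition met.
  (c) Vera Esparza resides in Kelport. Satisfied.
  (d) The amount in controversy is USD 40,500, which meets the $40,500 floor — that alternative is enough. Met.
  (e) The operative events occurred in Kelport, so one alternative holds. Condition met.
  → The court has jurisdiction.
The Civil Court of Kelport:
  (a) The amount in controversy is $40,500, which meets the $10,000 floor, so one alternative holds. But the plaintiff resides in Kelport, triggering the carve-out and defeating this condition. Condition not met.
  (b) The defendant resides in Tarstead, not Kelport; the claim is a property claim, not a tort claim — every alternative fails. Condition not met.
  (c) The amount in controversy is 40,500 dollars, within the 500,000 dollars ceiling. Met.
  (d) No contract (and hence no place of execution) is alleged; no defendant is a corporation — none of the alternatives is met. Not met.
  → At least one condition fails; no jurisdiction.
Courts with jurisdiction: the Provincial Court of Kelport — 1 in total.

1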